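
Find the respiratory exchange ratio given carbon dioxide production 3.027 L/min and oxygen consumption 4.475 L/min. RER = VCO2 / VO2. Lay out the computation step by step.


VCO2 = 3.027 L/min
VO2 = 4.475 L/min
RER = 3.027 / 4.475 = 0.6764

0.6764


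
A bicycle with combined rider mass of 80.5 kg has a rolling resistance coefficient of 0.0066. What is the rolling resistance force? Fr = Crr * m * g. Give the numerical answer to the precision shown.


Fr = 0.0066 * 80.5 * 9.81
= 0.5313 * 9.81
= 5.212 N

5.212 N


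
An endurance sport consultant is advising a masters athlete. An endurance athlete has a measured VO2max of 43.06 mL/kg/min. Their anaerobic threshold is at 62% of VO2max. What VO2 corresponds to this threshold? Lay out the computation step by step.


Anaerobic threshold VO2 = VO2max * 62%
= 43.06 * 0.62
= 26.7 mL/kg/min

26.7 mL/kg/min


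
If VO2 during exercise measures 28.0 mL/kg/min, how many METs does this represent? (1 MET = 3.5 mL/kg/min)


METs = VO2 / 3.5 = 28.0 / 3.5 = 8.0

8.0 METs


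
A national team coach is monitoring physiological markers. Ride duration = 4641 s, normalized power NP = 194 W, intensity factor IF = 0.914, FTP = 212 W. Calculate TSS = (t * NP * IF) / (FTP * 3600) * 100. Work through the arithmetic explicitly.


Numerator = 4641 * 194 * 0.914 = 822923.556
Denominator = 212 * 3600 = 763200
TSS = 822923.556 / 763200 * 100
= 107.83

107.83 TSS


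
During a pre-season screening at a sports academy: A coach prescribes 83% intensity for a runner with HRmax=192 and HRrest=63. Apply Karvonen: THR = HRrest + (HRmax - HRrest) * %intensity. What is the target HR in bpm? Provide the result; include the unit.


Heart rate reserve = 192 - 63 = 129
Intensity fraction = 83 / 100 = 0.83
THR = 63 + 129 * 0.83 = 170.07 bpm

170.07 bpm


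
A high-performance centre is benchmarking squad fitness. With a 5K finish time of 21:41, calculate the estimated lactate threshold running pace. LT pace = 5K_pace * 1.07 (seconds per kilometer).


Race duration = 1301 s for 5 km
Average pace = 1301 / 5 = 260.2 s/km
LT pace = 260.2 * 1.07
= 278.41 s/km

278.41 s/km


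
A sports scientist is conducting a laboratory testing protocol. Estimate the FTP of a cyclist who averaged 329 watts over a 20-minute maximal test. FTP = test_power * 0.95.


FTP = 329 * 0.95 = 312.55 W

312.55 W


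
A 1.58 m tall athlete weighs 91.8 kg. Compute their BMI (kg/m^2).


height^2 = 2.4964 m^2
BMI = 91.8 / 2.4964 = 36.77 kg/m^2

36.77 kg/m^2


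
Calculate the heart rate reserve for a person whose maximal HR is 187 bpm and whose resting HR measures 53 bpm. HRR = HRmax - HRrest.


HRmax = 187 bpm
HRrest = 53 bpm
HRR = 187 - 53 = 134 bpm

134 bpm


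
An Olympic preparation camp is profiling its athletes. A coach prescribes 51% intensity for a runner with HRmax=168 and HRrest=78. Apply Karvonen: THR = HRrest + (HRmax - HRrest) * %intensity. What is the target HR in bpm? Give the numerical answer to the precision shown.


Heart rate reserve = 168 - 78 = 90
Intensity fraction = 51 / 100 = 0.51
THR = 78 + 90 * 0.51 = 123.9 bpm

123.9 bpm


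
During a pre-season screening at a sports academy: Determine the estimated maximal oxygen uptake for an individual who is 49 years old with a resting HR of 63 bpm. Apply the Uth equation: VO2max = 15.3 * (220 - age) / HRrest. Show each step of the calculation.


HRmax = 220 - 49 = 171
VO2max = 15.3 * (171 / 63)
= 15.3 * 2.7143
= 41.53 mL/kg/min

41.53 mL/kg/min


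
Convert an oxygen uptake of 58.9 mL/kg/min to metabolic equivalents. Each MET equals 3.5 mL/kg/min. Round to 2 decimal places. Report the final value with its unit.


One MET = 3.5 mL/kg/min
Number of METs = 58.9 / 3.5
= 16.83 METs

16.83 METs


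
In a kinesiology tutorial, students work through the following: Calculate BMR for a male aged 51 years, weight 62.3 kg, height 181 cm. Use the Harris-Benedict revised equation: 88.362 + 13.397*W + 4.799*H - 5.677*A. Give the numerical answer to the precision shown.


Substituting values:
W term = 13.397 * 62.3 = 834.6331
H term = 4.799 * 181 = 868.619
A term = 5.677 * 51 = 289.527
BMR = 1502.09 kcal/day

1502.09 kcal/day


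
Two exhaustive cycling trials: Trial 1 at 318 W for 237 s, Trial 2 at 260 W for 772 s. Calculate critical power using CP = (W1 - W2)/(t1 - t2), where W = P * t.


W1 = 318 * 237 = 75366 J
W2 = 260 * 772 = 200720 J
CP = (75366 - 200720) / (237 - 772)
= -125354 / -535
= 234.31 W

234.31 W


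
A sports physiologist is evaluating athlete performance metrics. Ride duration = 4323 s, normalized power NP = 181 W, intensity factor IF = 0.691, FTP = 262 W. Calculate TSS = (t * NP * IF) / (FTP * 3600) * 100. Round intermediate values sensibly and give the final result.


Numerator = 4323 * 181 * 0.691 = 540681.933
Denominator = 262 * 3600 = 943200
TSS = 540681.933 / 943200 * 100
= 57.32

57.32 TSS


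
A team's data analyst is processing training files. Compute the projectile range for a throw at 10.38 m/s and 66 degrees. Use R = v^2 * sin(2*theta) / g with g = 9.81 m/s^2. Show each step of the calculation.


Two times the angle = 132 degrees
sin(132) = 0.743145
R = 107.7444 * 0.743145 / 9.81 = 8.162 m

8.162 m


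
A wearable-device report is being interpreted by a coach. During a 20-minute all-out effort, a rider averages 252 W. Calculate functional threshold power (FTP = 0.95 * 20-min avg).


FTP = 0.95 * 252
= 239.4 W

239.4 W


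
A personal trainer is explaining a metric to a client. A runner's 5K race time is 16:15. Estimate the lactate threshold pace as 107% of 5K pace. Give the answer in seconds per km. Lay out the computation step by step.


Total race time = 16*60 + 15 = 975 seconds
5K pace = 975 / 5 = 195.0 sec/km
LT pace = 195.0 * 1.07 = 208.65 sec/km

208.65 s/km


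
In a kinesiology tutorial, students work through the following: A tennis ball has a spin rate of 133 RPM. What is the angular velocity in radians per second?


Convert RPM to rad/s: multiply by 2*pi and divide by 60
omega = 133 * 2 * pi / 60
= 13.928 rad/s

13.928 rad/s


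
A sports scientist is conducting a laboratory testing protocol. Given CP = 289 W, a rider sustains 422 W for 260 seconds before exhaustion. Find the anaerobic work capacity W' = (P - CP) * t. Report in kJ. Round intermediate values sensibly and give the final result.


Excess power = 422 - 289 = 133 W
Work above CP = 133 * 260 = 34580 J
W' = 34.58 kJ

34.58 kJ


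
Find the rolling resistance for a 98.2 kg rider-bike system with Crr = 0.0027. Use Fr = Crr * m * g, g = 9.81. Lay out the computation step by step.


m * g = 98.2 * 9.81 = 963.342 N
Fr = 0.0027 * 963.342 = 2.601 N

2.601 N


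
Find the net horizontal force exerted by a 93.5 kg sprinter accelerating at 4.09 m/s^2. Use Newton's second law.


Newton's second law: F = m * a
F = 93.5 * 4.09 = 382.42 N

382.42 N


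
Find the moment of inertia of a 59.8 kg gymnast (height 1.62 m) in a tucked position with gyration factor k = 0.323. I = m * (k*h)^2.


Radius of gyration = 0.323 * 1.62 = 0.52326 m
I = 59.8 * 0.52326^2
= 59.8 * 0.273801
= 16.373 kg*m^2

16.373 kg*m^2


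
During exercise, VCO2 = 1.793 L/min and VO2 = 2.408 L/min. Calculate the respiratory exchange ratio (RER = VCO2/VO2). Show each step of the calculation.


RER = VCO2 / VO2
= 1.793 / 2.408
= 0.7446

0.7446


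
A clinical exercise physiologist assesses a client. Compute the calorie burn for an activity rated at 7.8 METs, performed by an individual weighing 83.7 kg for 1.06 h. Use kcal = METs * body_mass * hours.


Product of METs and mass = 7.8 * 83.7 = 652.86
Total kcal = 652.86 * 1.06 = 692.03 kcal

692.03 kcal


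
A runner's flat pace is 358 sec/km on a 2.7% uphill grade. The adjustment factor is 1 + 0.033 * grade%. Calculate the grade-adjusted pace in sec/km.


Factor = 1 + 0.033 * 2.7 = 1.0891
Adjusted pace = 358 * 1.0891
= 389.9 sec/km

389.9 s/km


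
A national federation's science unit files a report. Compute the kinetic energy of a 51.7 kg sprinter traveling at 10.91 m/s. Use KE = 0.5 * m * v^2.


Velocity squared = 119.0281
KE = 0.5 * 51.7 * 119.0281 = 3076.88 J

3076.88 J


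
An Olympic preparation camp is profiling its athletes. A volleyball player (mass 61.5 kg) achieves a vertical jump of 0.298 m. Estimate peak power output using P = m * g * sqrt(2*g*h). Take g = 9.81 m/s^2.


2 * g * h = 2 * 9.81 * 0.298 = 5.84676
sqrt(5.84676) = 2.418007 m/s
P = 61.5 * 9.81 * 2.418007 = 1458.82 W

1458.82 W


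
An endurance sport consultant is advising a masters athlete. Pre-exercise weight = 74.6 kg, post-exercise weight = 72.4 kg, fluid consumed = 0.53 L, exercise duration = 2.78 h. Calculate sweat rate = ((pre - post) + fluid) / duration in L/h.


Weight loss = 74.6 - 72.4 = 2.2 kg (approx L)
Total sweat = 2.2 + 0.53 = 2.73 L
Sweat rate = 2.73 / 2.78 = 0.982 L/h

0.982 L/h


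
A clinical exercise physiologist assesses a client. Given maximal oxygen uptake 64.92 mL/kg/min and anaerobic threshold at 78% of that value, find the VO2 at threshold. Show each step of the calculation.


Percentage as decimal = 0.78
VO2 at AT = 64.92 * 0.78 = 50.64 mL/kg/min

50.64 mL/kg/min


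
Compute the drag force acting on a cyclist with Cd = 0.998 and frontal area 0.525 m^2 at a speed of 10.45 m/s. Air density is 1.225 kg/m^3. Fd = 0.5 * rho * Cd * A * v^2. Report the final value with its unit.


Step 1: v^2 = 109.2025
Step 2: Fd = 0.5 * 1.225 * 0.998 * 0.525 * 109.2025
= 35.045 N

35.045 N


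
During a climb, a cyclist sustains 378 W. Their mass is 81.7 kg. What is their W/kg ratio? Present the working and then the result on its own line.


Power-to-weight = 378 W / 81.7 kg
= 4.627 W/kg

4.627 W/kg


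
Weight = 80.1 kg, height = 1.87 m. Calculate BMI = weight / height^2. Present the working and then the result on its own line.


height^2 = 1.87^2 = 3.4969
BMI = 80.1 / 3.4969 = 22.91 kg/m^2

22.91 kg/m^2


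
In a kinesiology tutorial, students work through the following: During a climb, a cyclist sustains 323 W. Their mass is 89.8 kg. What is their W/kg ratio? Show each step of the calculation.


Power-to-weight = 323 W / 89.8 kg
= 3.597 W/kg

3.597 W/kg


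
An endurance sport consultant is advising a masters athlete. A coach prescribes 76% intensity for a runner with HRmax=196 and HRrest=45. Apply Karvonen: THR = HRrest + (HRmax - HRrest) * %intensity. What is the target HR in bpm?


Heart rate reserve = 196 - 45 = 151
Intensity fraction = 76 / 100 = 0.76
THR = 45 + 151 * 0.76 = 159.76 bpm

159.76 bpm


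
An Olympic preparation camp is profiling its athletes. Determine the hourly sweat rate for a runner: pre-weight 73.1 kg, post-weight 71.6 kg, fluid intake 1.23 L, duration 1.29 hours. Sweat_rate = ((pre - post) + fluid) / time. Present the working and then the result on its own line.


Mass lost = 73.1 - 71.6 = 1.5 kg
Add fluid consumed: 1.5 + 1.23 = 2.73 L total sweat
Sweat rate = 2.73 / 1.29 = 2.116 L/h

2.116 L/h


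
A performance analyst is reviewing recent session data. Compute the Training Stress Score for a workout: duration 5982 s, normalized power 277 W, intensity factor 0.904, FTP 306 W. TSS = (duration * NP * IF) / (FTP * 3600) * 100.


Product = 5982 * 277 * 0.904 = 1497940.656
Base = 306 * 3600 = 1101600
TSS = 1497940.656 / 1101600 * 100 = 135.98

135.98 TSS


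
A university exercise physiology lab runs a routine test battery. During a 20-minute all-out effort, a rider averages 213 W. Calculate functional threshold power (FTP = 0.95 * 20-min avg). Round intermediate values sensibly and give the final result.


FTP = 0.95 * 213
= 202.35 W

202.35 W


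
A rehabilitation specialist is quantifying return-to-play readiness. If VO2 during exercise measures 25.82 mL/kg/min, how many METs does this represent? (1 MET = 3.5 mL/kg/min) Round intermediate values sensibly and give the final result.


METs = VO2 / 3.5 = 25.82 / 3.5 = 7.38

7.38 METs


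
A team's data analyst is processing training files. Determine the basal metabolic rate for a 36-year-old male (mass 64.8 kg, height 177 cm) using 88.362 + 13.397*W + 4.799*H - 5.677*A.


BMR = 88.362 + 13.397*64.8 + 4.799*177 - 5.677*36
= 1601.54 kcal/day

1601.54 kcal/day


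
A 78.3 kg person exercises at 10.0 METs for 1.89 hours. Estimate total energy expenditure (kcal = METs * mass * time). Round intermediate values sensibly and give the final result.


Energy = METs * mass(kg) * time(h)
= 10.0 * 78.3 * 1.89
= 1479.87 kcal

1479.87 kcal


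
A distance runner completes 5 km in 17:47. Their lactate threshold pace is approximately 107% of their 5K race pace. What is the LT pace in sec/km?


Convert to seconds: 17 min 47 s = 1067 s
Pace per km = 1067 / 5 = 213.4 s/km
LT pace = 213.4 * 1.07 = 228.34 s/km

228.34 s/km


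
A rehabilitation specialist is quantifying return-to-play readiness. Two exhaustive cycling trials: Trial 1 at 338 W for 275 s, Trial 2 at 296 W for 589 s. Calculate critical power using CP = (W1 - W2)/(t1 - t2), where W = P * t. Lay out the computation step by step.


W1 = 338 * 275 = 92950 J
W2 = 296 * 589 = 174344 J
CP = (92950 - 174344) / (275 - 589)
= -81394 / -314
= 259.22 W

259.22 W


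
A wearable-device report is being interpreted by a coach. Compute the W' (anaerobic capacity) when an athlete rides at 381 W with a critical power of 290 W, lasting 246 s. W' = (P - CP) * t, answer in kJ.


Above-CP power = 91 W
Duration = 246 s
W' = 91 * 246 = 22386 J
Convert: 22386 / 1000 = 22.386 kJ

22.386 kJ


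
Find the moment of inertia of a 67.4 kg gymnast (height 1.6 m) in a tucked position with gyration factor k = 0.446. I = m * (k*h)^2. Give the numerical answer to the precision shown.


Radius of gyration = 0.446 * 1.6 = 0.7136 m
I = 67.4 * 0.7136^2
= 67.4 * 0.509225
= 34.322 kg*m^2

34.322 kg*m^2


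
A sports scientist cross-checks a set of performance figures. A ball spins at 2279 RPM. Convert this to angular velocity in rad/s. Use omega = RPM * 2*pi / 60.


omega = 2279 * 2 * pi / 60
= 2279 * 6.28318531 / 60
= 14319.379 / 60
= 238.656 rad/s

238.656 rad/s


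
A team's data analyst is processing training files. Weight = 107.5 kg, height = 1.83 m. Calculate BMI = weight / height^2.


height^2 = 1.83^2 = 3.3489
BMI = 107.5 / 3.3489 = 32.1 kg/m^2

32.1 kg/m^2


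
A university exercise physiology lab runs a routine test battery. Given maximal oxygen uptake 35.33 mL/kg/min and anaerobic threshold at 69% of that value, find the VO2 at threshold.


Percentage as decimal = 0.69
VO2 at AT = 35.33 * 0.69 = 24.38 mL/kg/min

24.38 mL/kg/min


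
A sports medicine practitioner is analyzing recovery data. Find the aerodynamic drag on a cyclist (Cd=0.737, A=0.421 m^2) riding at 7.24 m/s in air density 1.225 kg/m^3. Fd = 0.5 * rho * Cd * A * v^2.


Fd = 0.5 * 1.225 * 0.737 * 0.421 * 7.24^2
= 0.5 * 1.225 * 0.737 * 0.421 * 52.4176
= 9.962 N

9.962 N


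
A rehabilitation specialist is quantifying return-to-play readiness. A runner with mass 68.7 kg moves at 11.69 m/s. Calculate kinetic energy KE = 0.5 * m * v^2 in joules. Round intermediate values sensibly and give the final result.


v^2 = 11.69^2 = 136.6561
KE = 0.5 * 68.7 * 136.6561
= 4694.14 J

4694.14 J


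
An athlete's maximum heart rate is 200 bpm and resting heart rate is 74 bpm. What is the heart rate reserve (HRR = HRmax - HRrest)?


HRR = HRmax - HRrest
= 200 - 74
= 126 bpm

126 bpm


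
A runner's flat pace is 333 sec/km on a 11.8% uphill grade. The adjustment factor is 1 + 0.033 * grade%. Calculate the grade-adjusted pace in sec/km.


Factor = 1 + 0.033 * 11.8 = 1.3894
Adjusted pace = 333 * 1.3894
= 462.67 sec/km

462.67 s/km


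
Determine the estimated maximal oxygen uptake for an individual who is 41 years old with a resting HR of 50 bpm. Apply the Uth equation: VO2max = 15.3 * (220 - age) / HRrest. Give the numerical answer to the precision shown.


HRmax = 220 - 41 = 179
VO2max = 15.3 * (179 / 50)
= 15.3 * 3.58
= 54.77 mL/kg/min

54.77 mL/kg/min


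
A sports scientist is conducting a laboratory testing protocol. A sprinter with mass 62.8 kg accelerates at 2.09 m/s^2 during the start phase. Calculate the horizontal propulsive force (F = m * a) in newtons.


F = m * a
= 62.8 * 2.09
= 131.25 N

131.25 N


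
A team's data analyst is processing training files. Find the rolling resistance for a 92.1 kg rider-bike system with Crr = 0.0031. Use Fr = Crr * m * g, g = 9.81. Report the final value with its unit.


m * g = 92.1 * 9.81 = 903.501 N
Fr = 0.0031 * 903.501 = 2.801 N

2.801 N


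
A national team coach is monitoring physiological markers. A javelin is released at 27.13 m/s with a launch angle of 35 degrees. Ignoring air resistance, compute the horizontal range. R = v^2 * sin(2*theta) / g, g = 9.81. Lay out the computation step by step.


Launch speed squared = 736.0369
sin(2 * 35 deg) = 0.939693
Range = 736.0369 * 0.939693 / 9.81
= 70.504 m

70.504 m


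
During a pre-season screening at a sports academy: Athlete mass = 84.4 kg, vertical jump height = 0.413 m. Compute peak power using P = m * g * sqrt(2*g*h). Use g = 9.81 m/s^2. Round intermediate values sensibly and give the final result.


sqrt(2 * 9.81 * 0.413) = sqrt(8.10306) = 2.846587 m/s
P = 84.4 * 9.81 * 2.846587
= 2356.87 W

2356.87 W


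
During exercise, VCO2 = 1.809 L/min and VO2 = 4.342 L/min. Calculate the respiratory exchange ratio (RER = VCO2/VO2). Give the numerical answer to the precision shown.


RER = VCO2 / VO2
= 1.809 / 4.342
= 0.4166

0.4166


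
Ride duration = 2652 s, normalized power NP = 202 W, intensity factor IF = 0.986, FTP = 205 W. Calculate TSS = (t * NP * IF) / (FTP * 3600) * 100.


Numerator = 2652 * 202 * 0.986 = 528204.144
Denominator = 205 * 3600 = 738000
TSS = 528204.144 / 738000 * 100
= 71.57

71.57 TSS


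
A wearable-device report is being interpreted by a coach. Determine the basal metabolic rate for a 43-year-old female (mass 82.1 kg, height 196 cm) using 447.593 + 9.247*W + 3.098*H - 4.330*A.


BMR = 447.593 + 9.247*82.1 + 3.098*196 - 4.330*43
= 1627.79 kcal/day

1627.79 kcal/day


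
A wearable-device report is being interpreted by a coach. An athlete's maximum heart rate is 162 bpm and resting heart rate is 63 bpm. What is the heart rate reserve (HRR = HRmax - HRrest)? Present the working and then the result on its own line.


HRR = HRmax - HRrest
= 162 - 63
= 99 bpm

99 bpm


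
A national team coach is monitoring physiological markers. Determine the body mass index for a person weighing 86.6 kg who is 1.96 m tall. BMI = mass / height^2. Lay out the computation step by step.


BMI = mass / height^2
= 86.6 / 1.96^2
= 86.6 / 3.8416
= 22.54 kg/m^2

22.54 kg/m^2


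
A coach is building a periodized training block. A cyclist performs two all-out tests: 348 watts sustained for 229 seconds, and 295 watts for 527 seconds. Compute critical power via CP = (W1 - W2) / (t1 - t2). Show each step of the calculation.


W1 = P1 * t1 = 348 * 229 = 79692 J
W2 = P2 * t2 = 295 * 527 = 155465 J
CP = (79692 - 155465) / (229 - 527)
= 254.27 W

254.27 W


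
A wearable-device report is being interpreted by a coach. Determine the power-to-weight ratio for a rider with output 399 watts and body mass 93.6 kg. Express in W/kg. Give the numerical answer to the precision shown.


P/W = 399 / 93.6 = 4.263 W/kg

4.263 W/kg


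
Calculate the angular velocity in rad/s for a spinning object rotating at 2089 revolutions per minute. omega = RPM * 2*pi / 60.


omega = RPM * 2*pi / 60
= 2089 * 6.28318531 / 60
= 218.76 rad/s

218.76 rad/s


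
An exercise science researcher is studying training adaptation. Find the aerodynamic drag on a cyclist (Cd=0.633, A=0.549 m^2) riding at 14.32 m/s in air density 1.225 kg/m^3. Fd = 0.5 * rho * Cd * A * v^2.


Fd = 0.5 * 1.225 * 0.633 * 0.549 * 14.32^2
= 0.5 * 1.225 * 0.633 * 0.549 * 205.0624
= 43.648 N

43.648 N


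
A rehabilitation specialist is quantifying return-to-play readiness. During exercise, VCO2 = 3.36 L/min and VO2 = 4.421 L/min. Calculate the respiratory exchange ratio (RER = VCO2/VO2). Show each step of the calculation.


RER = VCO2 / VO2
= 3.36 / 4.421
= 0.76

0.76


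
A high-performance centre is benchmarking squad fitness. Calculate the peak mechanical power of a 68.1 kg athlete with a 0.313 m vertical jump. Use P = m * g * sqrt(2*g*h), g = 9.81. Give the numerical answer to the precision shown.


First, sqrt(2gh) = sqrt(2 * 9.81 * 0.313)
= sqrt(6.14106) = 2.478116 m/s
Power = 68.1 * 9.81 * 2.478116 = 1655.53 W

1655.53 W


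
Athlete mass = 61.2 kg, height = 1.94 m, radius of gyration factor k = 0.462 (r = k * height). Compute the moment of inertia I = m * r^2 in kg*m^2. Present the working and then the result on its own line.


r = k * height = 0.462 * 1.94 = 0.89628 m
r^2 = 0.89628^2 = 0.803318
I = 61.2 * 0.803318 = 49.163 kg*m^2

49.163 kg*m^2


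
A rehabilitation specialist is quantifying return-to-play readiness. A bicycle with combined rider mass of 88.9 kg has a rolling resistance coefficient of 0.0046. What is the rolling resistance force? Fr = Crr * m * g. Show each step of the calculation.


Fr = 0.0046 * 88.9 * 9.81
= 0.40894 * 9.81
= 4.012 N

4.012 N


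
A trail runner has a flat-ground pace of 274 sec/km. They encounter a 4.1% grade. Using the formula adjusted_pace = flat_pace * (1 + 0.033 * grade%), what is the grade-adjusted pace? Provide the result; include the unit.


Grade factor = 1 + 0.033 * 4.1 = 1.1353
Adjusted = 274 * 1.1353 = 311.07 sec/km

311.07 s/km


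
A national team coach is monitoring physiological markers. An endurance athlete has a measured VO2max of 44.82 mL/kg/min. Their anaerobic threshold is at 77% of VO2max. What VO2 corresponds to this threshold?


Anaerobic threshold VO2 = VO2max * 77%
= 44.82 * 0.77
= 34.51 mL/kg/min

34.51 mL/kg/min


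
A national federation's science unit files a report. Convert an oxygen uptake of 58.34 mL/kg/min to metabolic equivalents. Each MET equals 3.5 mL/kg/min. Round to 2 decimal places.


One MET = 3.5 mL/kg/min
Number of METs = 58.34 / 3.5
= 16.67 METs

16.67 METs


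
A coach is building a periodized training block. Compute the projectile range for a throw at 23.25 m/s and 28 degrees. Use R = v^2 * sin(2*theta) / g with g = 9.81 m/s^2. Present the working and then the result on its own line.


Two times the angle = 56 degrees
sin(56) = 0.829038
R = 540.5625 * 0.829038 / 9.81 = 45.683 m

45.683 m


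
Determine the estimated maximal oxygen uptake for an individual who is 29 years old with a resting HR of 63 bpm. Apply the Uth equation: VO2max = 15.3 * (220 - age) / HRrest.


HRmax = 220 - 29 = 191
VO2max = 15.3 * (191 / 63)
= 15.3 * 3.0317
= 46.39 mL/kg/min

46.39 mL/kg/min


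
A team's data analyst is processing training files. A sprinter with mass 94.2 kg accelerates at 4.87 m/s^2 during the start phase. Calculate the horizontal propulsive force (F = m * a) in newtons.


F = m * a
= 94.2 * 4.87
= 458.75 N

458.75 N


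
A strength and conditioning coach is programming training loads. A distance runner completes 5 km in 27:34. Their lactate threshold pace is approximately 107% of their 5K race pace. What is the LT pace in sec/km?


Convert to seconds: 27 min 34 s = 1654 s
Pace per km = 1654 / 5 = 330.8 s/km
LT pace = 330.8 * 1.07 = 353.96 s/km

353.96 s/km


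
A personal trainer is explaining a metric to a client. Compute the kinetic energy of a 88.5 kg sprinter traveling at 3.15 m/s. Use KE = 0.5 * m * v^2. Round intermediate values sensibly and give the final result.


Velocity squared = 9.9225
KE = 0.5 * 88.5 * 9.9225 = 439.07 J

439.07 J


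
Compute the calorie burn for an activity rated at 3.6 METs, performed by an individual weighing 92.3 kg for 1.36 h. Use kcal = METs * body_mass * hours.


Product of METs and mass = 3.6 * 92.3 = 332.28
Total kcal = 332.28 * 1.36 = 451.9 kcal

451.9 kcal


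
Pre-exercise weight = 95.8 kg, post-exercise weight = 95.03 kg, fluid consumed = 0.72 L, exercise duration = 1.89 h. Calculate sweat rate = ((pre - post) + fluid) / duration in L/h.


Weight loss = 95.8 - 95.03 = 0.77 kg (approx L)
Total sweat = 0.77 + 0.72 = 1.49 L
Sweat rate = 1.49 / 1.89 = 0.788 L/h

0.788 L/h


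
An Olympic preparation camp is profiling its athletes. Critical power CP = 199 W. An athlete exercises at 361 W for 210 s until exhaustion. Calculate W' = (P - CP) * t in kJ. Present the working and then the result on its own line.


P - CP = 361 - 199 = 162 W
W' = 162 * 210 = 34020 J
= 34020 / 1000 = 34.02 kJ

34.02 kJ


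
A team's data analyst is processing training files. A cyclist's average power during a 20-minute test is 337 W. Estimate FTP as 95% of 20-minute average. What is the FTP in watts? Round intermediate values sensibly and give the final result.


FTP = 20-min power * 0.95
= 337 * 0.95
= 320.15 W

320.15 W


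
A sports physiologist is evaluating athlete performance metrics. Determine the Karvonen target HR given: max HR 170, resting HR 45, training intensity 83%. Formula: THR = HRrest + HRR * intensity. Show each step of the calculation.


HRR = HRmax - HRrest = 170 - 45 = 125
THR = 45 + 125 * 0.83
= 148.75 bpm

148.75 bpm


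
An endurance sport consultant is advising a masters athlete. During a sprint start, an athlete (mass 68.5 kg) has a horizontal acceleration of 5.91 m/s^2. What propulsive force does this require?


Propulsive force = mass * acceleration
= 68.5 kg * 5.91 m/s^2
= 404.84 N

404.84 N


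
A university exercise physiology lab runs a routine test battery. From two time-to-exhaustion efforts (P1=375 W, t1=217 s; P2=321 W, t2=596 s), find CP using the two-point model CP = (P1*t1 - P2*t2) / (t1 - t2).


Work in trial 1 = 81375 J
Work in trial 2 = 191316 J
Delta work = -109941 J
Delta time = -379 s
CP = -109941 / -379 = 290.08 W

290.08 W


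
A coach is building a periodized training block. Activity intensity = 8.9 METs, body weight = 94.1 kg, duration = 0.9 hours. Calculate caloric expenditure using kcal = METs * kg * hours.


kcal = 8.9 * 94.1 * 0.9
= 837.49 * 0.9
= 753.74 kcal

753.74 kcal


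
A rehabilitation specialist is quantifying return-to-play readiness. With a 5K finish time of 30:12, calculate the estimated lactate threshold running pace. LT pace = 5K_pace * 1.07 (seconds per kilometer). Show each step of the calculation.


Race duration = 1812 s for 5 km
Average pace = 1812 / 5 = 362.4 s/km
LT pace = 362.4 * 1.07
= 387.77 s/km

387.77 s/km


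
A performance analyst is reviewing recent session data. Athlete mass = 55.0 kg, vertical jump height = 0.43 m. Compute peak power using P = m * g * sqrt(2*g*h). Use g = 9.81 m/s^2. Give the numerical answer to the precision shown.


sqrt(2 * 9.81 * 0.43) = sqrt(8.4366) = 2.904583 m/s
P = 55.0 * 9.81 * 2.904583
= 1567.17 W

1567.17 W


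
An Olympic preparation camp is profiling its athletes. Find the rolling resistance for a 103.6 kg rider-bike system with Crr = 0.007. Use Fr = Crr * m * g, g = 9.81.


m * g = 103.6 * 9.81 = 1016.316 N
Fr = 0.007 * 1016.316 = 7.114 N

7.114 N


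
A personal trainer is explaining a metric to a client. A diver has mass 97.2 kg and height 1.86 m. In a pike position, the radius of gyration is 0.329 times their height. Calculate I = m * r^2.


r = 0.329 * 1.86 = 0.61194 m
I = m * r^2 = 97.2 * 0.374471 = 36.399 kg*m^2

36.399 kg*m^2


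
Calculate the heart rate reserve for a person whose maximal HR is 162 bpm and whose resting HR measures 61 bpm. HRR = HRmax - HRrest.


HRmax = 162 bpm
HRrest = 61 bpm
HRR = 162 - 61 = 101 bpm

101 bpm


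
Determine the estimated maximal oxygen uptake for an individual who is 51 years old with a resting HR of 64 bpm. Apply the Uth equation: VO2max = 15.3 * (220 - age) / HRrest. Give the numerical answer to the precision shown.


HRmax = 220 - 51 = 169
VO2max = 15.3 * (169 / 64)
= 15.3 * 2.6406
= 40.4 mL/kg/min

40.4 mL/kg/min


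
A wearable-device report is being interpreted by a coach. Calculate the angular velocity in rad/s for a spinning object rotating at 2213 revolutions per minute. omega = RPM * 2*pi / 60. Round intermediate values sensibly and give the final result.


omega = RPM * 2*pi / 60
= 2213 * 6.28318531 / 60
= 231.745 rad/s

231.745 rad/s


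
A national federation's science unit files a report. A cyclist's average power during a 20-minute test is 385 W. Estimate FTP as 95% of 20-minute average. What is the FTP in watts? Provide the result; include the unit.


FTP = 20-min power * 0.95
= 385 * 0.95
= 365.75 W

365.75 W


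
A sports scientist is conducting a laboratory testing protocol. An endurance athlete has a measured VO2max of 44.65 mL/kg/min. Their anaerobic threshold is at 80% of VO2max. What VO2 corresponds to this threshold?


Anaerobic threshold VO2 = VO2max * 80%
= 44.65 * 0.8
= 35.72 mL/kg/min

35.72 mL/kg/min


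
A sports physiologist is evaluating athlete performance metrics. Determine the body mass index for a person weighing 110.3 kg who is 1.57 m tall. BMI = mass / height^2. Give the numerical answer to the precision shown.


BMI = mass / height^2
= 110.3 / 1.57^2
= 110.3 / 2.4649
= 44.75 kg/m^2

44.75 kg/m^2


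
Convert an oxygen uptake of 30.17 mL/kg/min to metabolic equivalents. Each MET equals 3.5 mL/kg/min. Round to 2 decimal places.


One MET = 3.5 mL/kg/min
Number of METs = 30.17 / 3.5
= 8.62 METs

8.62 METs


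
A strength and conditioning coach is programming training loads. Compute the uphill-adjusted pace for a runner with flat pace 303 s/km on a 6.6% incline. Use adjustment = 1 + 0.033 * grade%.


Adjustment factor = 1 + 0.033 * 6.6 = 1.2178
Grade-adjusted pace = 303 * 1.2178 = 368.99 s/km

368.99 s/km


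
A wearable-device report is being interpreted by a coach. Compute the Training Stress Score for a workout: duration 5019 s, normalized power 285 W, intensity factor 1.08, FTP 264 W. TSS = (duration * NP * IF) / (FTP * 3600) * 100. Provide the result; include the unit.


Product = 5019 * 285 * 1.08 = 1544848.2
Base = 264 * 3600 = 950400
TSS = 1544848.2 / 950400 * 100 = 162.55

162.55 TSS


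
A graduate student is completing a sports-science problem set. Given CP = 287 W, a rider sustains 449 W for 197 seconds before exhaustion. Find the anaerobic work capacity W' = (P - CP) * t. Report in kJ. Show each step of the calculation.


Excess power = 449 - 287 = 162 W
Work above CP = 162 * 197 = 31914 J
W' = 31.914 kJ

31.914 kJ


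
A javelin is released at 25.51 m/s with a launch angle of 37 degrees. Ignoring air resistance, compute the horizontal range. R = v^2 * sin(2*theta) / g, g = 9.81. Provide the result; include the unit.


Launch speed squared = 650.7601
sin(2 * 37 deg) = 0.961262
Range = 650.7601 * 0.961262 / 9.81
= 63.767 m

63.767 m


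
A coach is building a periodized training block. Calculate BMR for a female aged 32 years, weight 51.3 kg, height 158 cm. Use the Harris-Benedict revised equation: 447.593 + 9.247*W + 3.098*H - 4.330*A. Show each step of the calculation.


Substituting values:
W term = 9.247 * 51.3 = 474.3711
H term = 3.098 * 158 = 489.484
A term = 4.330 * 32 = 138.56
BMR = 1272.89 kcal/day

1272.89 kcal/day


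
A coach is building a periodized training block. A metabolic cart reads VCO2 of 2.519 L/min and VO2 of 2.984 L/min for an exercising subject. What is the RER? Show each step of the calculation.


RER = VCO2 / VO2 = 2.519 / 2.984 = 0.8442

0.8442


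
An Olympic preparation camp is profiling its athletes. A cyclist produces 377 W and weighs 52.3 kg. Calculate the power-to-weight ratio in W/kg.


P/W = power / mass
= 377 / 52.3
= 7.208 W/kg

7.208 W/kg


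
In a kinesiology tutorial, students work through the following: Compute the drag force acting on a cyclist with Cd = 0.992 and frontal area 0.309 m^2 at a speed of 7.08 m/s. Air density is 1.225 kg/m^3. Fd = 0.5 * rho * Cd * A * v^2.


Step 1: v^2 = 50.1264
Step 2: Fd = 0.5 * 1.225 * 0.992 * 0.309 * 50.1264
= 9.411 N

9.411 N


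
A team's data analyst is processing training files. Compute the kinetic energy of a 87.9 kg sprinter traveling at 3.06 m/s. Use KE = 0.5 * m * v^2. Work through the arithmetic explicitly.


Velocity squared = 9.3636
KE = 0.5 * 87.9 * 9.3636 = 411.53 J

411.53 J


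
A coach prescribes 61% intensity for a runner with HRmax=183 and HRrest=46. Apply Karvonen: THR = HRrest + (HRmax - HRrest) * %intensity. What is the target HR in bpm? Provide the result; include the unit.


Heart rate reserve = 183 - 46 = 137
Intensity fraction = 61 / 100 = 0.61
THR = 46 + 137 * 0.61 = 129.57 bpm

129.57 bpm


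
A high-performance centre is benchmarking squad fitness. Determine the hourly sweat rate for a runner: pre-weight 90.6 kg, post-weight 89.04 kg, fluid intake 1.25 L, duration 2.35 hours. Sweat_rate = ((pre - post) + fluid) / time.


Mass lost = 90.6 - 89.04 = 1.56 kg
Add fluid consumed: 1.56 + 1.25 = 2.81 L total sweat
Sweat rate = 2.81 / 2.35 = 1.196 L/h

1.196 L/h


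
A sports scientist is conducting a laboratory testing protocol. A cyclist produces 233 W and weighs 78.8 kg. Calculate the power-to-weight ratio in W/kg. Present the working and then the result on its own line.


P/W = power / mass
= 233 / 78.8
= 2.957 W/kg

2.957 W/kg


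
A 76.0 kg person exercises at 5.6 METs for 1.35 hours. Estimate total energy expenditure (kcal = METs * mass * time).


Energy = METs * mass(kg) * time(h)
= 5.6 * 76.0 * 1.35
= 574.56 kcal

574.56 kcal


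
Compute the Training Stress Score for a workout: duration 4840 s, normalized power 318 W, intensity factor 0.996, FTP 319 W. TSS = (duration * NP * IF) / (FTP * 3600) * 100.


Product = 4840 * 318 * 0.996 = 1532963.52
Base = 319 * 3600 = 1148400
TSS = 1532963.52 / 1148400 * 100 = 133.49

133.49 TSS


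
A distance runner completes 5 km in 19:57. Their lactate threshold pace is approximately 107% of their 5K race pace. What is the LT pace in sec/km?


Convert to seconds: 19 min 57 s = 1197 s
Pace per km = 1197 / 5 = 239.4 s/km
LT pace = 239.4 * 1.07 = 256.16 s/km

256.16 s/km


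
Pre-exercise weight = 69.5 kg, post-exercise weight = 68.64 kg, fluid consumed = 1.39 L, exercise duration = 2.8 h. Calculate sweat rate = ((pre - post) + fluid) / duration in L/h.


Weight loss = 69.5 - 68.64 = 0.86 kg (approx L)
Total sweat = 0.86 + 1.39 = 2.25 L
Sweat rate = 2.25 / 2.8 = 0.804 L/h

0.804 L/h


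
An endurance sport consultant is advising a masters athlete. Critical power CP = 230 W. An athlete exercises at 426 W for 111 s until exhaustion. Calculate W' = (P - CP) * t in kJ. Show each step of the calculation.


P - CP = 426 - 230 = 196 W
W' = 196 * 111 = 21756 J
= 21756 / 1000 = 21.756 kJ

21.756 kJ


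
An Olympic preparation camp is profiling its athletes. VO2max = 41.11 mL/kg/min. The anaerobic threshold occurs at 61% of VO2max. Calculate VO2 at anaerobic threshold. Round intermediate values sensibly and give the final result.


AT fraction = 61 / 100 = 0.61
AT VO2 = 41.11 * 0.61
= 25.08 mL/kg/min

25.08 mL/kg/min


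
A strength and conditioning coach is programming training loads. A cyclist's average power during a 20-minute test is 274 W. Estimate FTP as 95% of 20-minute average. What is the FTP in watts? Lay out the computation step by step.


FTP = 20-min power * 0.95
= 274 * 0.95
= 260.3 W

260.3 W


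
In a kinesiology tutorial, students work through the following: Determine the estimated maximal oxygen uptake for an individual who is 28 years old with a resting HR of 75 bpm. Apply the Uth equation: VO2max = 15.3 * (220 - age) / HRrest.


HRmax = 220 - 28 = 192
VO2max = 15.3 * (192 / 75)
= 15.3 * 2.56
= 39.17 mL/kg/min

39.17 mL/kg/min


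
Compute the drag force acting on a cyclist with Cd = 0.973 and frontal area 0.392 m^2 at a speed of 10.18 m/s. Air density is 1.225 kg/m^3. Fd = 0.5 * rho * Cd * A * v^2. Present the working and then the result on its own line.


Step 1: v^2 = 103.6324
Step 2: Fd = 0.5 * 1.225 * 0.973 * 0.392 * 103.6324
= 24.21 N

24.21 N


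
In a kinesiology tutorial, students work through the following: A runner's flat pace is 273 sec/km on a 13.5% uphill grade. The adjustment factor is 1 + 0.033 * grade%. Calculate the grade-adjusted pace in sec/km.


Factor = 1 + 0.033 * 13.5 = 1.4455
Adjusted pace = 273 * 1.4455
= 394.62 sec/km

394.62 s/km


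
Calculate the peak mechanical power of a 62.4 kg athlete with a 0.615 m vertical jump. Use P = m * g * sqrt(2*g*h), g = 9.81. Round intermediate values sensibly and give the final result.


First, sqrt(2gh) = sqrt(2 * 9.81 * 0.615)
= sqrt(12.0663) = 3.473658 m/s
Power = 62.4 * 9.81 * 3.473658 = 2126.38 W

2126.38 W


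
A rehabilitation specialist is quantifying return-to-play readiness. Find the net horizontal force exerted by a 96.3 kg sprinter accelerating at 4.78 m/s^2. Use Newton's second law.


Newton's second law: F = m * a
F = 96.3 * 4.78 = 460.31 N

460.31 N


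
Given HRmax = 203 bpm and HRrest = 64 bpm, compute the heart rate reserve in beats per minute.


Heart rate reserve = maximum HR minus resting HR
HRR = 203 - 64 = 139 bpm

139 bpm


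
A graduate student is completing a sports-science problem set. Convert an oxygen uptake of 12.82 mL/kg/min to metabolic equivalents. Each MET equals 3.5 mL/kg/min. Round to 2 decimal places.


One MET = 3.5 mL/kg/min
Number of METs = 12.82 / 3.5
= 3.66 METs

3.66 METs


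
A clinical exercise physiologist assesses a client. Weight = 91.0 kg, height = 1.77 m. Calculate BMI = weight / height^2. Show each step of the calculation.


height^2 = 1.77^2 = 3.1329
BMI = 91.0 / 3.1329 = 29.05 kg/m^2

29.05 kg/m^2


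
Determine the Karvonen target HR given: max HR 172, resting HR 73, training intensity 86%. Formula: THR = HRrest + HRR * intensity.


HRR = HRmax - HRrest = 172 - 73 = 99
THR = 73 + 99 * 0.86
= 158.14 bpm

158.14 bpm


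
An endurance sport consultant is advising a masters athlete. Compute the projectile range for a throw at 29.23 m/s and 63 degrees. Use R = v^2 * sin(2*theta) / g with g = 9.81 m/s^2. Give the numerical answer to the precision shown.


Two times the angle = 126 degrees
sin(126) = 0.809017
R = 854.3929 * 0.809017 / 9.81 = 70.461 m

70.461 m


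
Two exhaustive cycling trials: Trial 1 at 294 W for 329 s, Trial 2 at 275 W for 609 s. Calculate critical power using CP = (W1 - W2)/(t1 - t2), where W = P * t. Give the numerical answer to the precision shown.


W1 = 294 * 329 = 96726 J
W2 = 275 * 609 = 167475 J
CP = (96726 - 167475) / (329 - 609)
= -70749 / -280
= 252.68 W

252.68 W


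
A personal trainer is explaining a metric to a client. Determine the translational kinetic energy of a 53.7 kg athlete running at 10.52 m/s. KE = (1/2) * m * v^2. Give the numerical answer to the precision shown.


KE = 0.5 * m * v^2
= 0.5 * 53.7 * 10.52^2
= 0.5 * 53.7 * 110.6704
= 2971.5 J

2971.5 J


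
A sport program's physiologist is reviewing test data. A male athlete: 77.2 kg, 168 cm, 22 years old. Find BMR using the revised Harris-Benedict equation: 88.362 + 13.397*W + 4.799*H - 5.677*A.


Intercept = 88.362
Weight contribution = 13.397 * 77.2 = 1034.2484
Height contribution = 4.799 * 168 = 806.232
Age contribution = 5.677 * 22 = 124.894
BMR = 88.362 + 1034.2484 + 806.232 - 124.894
= 1803.95 kcal/day

1803.95 kcal/day


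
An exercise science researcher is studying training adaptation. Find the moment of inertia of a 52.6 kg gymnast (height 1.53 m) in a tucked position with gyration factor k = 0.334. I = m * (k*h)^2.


Radius of gyration = 0.334 * 1.53 = 0.51102 m
I = 52.6 * 0.51102^2
= 52.6 * 0.261141
= 13.736 kg*m^2

13.736 kg*m^2


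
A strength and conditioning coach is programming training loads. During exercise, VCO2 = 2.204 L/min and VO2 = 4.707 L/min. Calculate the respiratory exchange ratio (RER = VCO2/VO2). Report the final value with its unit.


RER = VCO2 / VO2
= 2.204 / 4.707
= 0.4682

0.4682
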